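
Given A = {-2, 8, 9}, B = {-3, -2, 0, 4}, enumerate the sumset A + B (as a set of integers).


A + B = {a + b : a ∈ A, b ∈ B}.
Enumerate all |A|·|B| = 3·4 = 12 pairs (a, b) and collect distinct sums.
a = -2: -2+-3=-5, -2+-2=-4, -2+0=-2, -2+4=2
a = 8: 8+-3=5, 8+-2=6, 8+0=8, 8+4=12
a = 9: 9+-3=6, 9+-2=7, 9+0=9, 9+4=13
Collecting distinct sums: A + B = {-5, -4, -2, 2, 5, 6, 7, 8, 9, 12, 13}
|A + B| = 11

A + B = {-5, -4, -2, 2, 5, 6, 7, 8, 9, 12, 13}


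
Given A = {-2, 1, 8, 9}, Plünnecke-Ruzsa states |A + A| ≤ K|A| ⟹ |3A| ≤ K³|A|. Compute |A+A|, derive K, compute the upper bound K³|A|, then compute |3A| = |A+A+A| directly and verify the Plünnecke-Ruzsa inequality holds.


|A| = 4.
Step 1: Compute A + A by enumerating all 16 pairs.
A + A = {-4, -1, 2, 6, 7, 9, 10, 16, 17, 18}, so |A + A| = 10.
Step 2: Doubling constant K = |A + A|/|A| = 10/4 = 10/4 ≈ 2.5000.
Step 3: Plünnecke-Ruzsa gives |3A| ≤ K³·|A| = (2.5000)³ · 4 ≈ 62.5000.
Step 4: Compute 3A = A + A + A directly by enumerating all triples (a,b,c) ∈ A³; |3A| = 20.
Step 5: Check 20 ≤ 62.5000? Yes ✓.

K = 10/4, Plünnecke-Ruzsa bound K³|A| ≈ 62.5000, |3A| = 20, inequality holds.


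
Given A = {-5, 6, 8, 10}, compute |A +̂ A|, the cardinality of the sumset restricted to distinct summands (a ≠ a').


Restricted sumset: A +̂ A = {a + a' : a ∈ A, a' ∈ A, a ≠ a'}.
Equivalently, take A + A and drop any sum 2a that is achievable ONLY as a + a for a ∈ A (i.e. sums representable only with equal summands).
Enumerate pairs (a, a') with a < a' (symmetric, so each unordered pair gives one sum; this covers all a ≠ a'):
  -5 + 6 = 1
  -5 + 8 = 3
  -5 + 10 = 5
  6 + 8 = 14
  6 + 10 = 16
  8 + 10 = 18
Collected distinct sums: {1, 3, 5, 14, 16, 18}
|A +̂ A| = 6
(Reference bound: |A +̂ A| ≥ 2|A| - 3 for |A| ≥ 2, with |A| = 4 giving ≥ 5.)

|A +̂ A| = 6


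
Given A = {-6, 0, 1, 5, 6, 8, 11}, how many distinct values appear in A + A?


A + A = {a + a' : a, a' ∈ A}; |A| = 7.
General bounds: 2|A| - 1 ≤ |A + A| ≤ |A|(|A|+1)/2, i.e. 13 ≤ |A + A| ≤ 28.
Lower bound 2|A|-1 is attained iff A is an arithmetic progression.
Enumerate sums a + a' for a ≤ a' (symmetric, so this suffices):
a = -6: -6+-6=-12, -6+0=-6, -6+1=-5, -6+5=-1, -6+6=0, -6+8=2, -6+11=5
a = 0: 0+0=0, 0+1=1, 0+5=5, 0+6=6, 0+8=8, 0+11=11
a = 1: 1+1=2, 1+5=6, 1+6=7, 1+8=9, 1+11=12
a = 5: 5+5=10, 5+6=11, 5+8=13, 5+11=16
a = 6: 6+6=12, 6+8=14, 6+11=17
a = 8: 8+8=16, 8+11=19
a = 11: 11+11=22
Distinct sums: {-12, -6, -5, -1, 0, 1, 2, 5, 6, 7, 8, 9, 10, 11, 12, 13, 14, 16, 17, 19, 22}
|A + A| = 21

|A + A| = 21


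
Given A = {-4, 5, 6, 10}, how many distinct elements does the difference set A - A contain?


A - A = {a - a' : a, a' ∈ A}; |A| = 4.
Bounds: 2|A|-1 ≤ |A - A| ≤ |A|² - |A| + 1, i.e. 7 ≤ |A - A| ≤ 13.
Note: 0 ∈ A - A always (from a - a). The set is symmetric: if d ∈ A - A then -d ∈ A - A.
Enumerate nonzero differences d = a - a' with a > a' (then include -d):
Positive differences: {1, 4, 5, 9, 10, 14}
Full difference set: {0} ∪ (positive diffs) ∪ (negative diffs).
|A - A| = 1 + 2·6 = 13 (matches direct enumeration: 13).

|A - A| = 13


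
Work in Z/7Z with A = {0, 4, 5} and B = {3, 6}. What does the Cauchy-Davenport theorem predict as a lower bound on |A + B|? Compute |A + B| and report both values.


Cauchy-Davenport: |A + B| ≥ min(p, |A| + |B| - 1) for A, B nonempty in Z/pZ.
|A| = 3, |B| = 2, p = 7.
CD lower bound = min(7, 3 + 2 - 1) = min(7, 4) = 4.
Compute A + B mod 7 directly:
a = 0: 0+3=3, 0+6=6
a = 4: 4+3=0, 4+6=3
a = 5: 5+3=1, 5+6=4
A + B = {0, 1, 3, 4, 6}, so |A + B| = 5.
Verify: 5 ≥ 4? Yes ✓.

CD lower bound = 4, actual |A + B| = 5.


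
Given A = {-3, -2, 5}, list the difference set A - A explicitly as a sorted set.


A - A = {a - a' : a, a' ∈ A}.
Compute a - a' for each ordered pair (a, a'):
a = -3: -3--3=0, -3--2=-1, -3-5=-8
a = -2: -2--3=1, -2--2=0, -2-5=-7
a = 5: 5--3=8, 5--2=7, 5-5=0
Collecting distinct values (and noting 0 appears from a-a):
A - A = {-8, -7, -1, 0, 1, 7, 8}
|A - A| = 7

A - A = {-8, -7, -1, 0, 1, 7, 8}


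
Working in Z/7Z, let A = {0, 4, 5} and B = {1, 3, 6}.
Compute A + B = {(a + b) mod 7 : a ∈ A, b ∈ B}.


Work in Z/7Z: reduce every sum a + b modulo 7.
Enumerate all 9 pairs:
a = 0: 0+1=1, 0+3=3, 0+6=6
a = 4: 4+1=5, 4+3=0, 4+6=3
a = 5: 5+1=6, 5+3=1, 5+6=4
Distinct residues collected: {0, 1, 3, 4, 5, 6}
|A + B| = 6 (out of 7 total residues).

A + B = {0, 1, 3, 4, 5, 6}


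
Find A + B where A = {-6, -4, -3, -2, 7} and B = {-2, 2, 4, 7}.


A + B = {a + b : a ∈ A, b ∈ B}.
Enumerate all |A|·|B| = 5·4 = 20 pairs (a, b) and collect distinct sums.
a = -6: -6+-2=-8, -6+2=-4, -6+4=-2, -6+7=1
a = -4: -4+-2=-6, -4+2=-2, -4+4=0, -4+7=3
a = -3: -3+-2=-5, -3+2=-1, -3+4=1, -3+7=4
a = -2: -2+-2=-4, -2+2=0, -2+4=2, -2+7=5
a = 7: 7+-2=5, 7+2=9, 7+4=11, 7+7=14
Collecting distinct sums: A + B = {-8, -6, -5, -4, -2, -1, 0, 1, 2, 3, 4, 5, 9, 11, 14}
|A + B| = 15

A + B = {-8, -6, -5, -4, -2, -1, 0, 1, 2, 3, 4, 5, 9, 11, 14}


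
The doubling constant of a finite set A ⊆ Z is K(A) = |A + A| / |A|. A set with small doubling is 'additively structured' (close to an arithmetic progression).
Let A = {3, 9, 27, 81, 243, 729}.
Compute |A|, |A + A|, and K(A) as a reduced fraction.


|A| = 6.
Compute A + A by enumerating all 36 pairs.
A + A = {6, 12, 18, 30, 36, 54, 84, 90, 108, 162, 246, 252, 270, 324, 486, 732, 738, 756, 810, 972, 1458}, so |A + A| = 21.
K = |A + A| / |A| = 21/6 = 7/2 ≈ 3.5000.
Reference: AP of size 6 gives K = 11/6 ≈ 1.8333; a fully generic set of size 6 gives K ≈ 3.5000.

|A| = 6, |A + A| = 21, K = 21/6 = 7/2.


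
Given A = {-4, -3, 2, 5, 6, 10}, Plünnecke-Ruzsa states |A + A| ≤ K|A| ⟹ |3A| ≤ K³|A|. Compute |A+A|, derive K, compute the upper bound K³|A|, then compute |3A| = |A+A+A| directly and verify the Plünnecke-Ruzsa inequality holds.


|A| = 6.
Step 1: Compute A + A by enumerating all 36 pairs.
A + A = {-8, -7, -6, -2, -1, 1, 2, 3, 4, 6, 7, 8, 10, 11, 12, 15, 16, 20}, so |A + A| = 18.
Step 2: Doubling constant K = |A + A|/|A| = 18/6 = 18/6 ≈ 3.0000.
Step 3: Plünnecke-Ruzsa gives |3A| ≤ K³·|A| = (3.0000)³ · 6 ≈ 162.0000.
Step 4: Compute 3A = A + A + A directly by enumerating all triples (a,b,c) ∈ A³; |3A| = 35.
Step 5: Check 35 ≤ 162.0000? Yes ✓.

K = 18/6, Plünnecke-Ruzsa bound K³|A| ≈ 162.0000, |3A| = 35, inequality holds.


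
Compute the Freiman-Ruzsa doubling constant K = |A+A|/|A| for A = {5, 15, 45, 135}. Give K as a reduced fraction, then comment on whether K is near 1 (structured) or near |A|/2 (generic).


|A| = 4.
Compute A + A by enumerating all 16 pairs.
A + A = {10, 20, 30, 50, 60, 90, 140, 150, 180, 270}, so |A + A| = 10.
K = |A + A| / |A| = 10/4 = 5/2 ≈ 2.5000.
Reference: AP of size 4 gives K = 7/4 ≈ 1.7500; a fully generic set of size 4 gives K ≈ 2.5000.

|A| = 4, |A + A| = 10, K = 10/4 = 5/2.


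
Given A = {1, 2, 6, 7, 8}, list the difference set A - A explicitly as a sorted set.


A - A = {a - a' : a, a' ∈ A}.
Compute a - a' for each ordered pair (a, a'):
a = 1: 1-1=0, 1-2=-1, 1-6=-5, 1-7=-6, 1-8=-7
a = 2: 2-1=1, 2-2=0, 2-6=-4, 2-7=-5, 2-8=-6
a = 6: 6-1=5, 6-2=4, 6-6=0, 6-7=-1, 6-8=-2
a = 7: 7-1=6, 7-2=5, 7-6=1, 7-7=0, 7-8=-1
a = 8: 8-1=7, 8-2=6, 8-6=2, 8-7=1, 8-8=0
Collecting distinct values (and noting 0 appears from a-a):
A - A = {-7, -6, -5, -4, -2, -1, 0, 1, 2, 4, 5, 6, 7}
|A - A| = 13

A - A = {-7, -6, -5, -4, -2, -1, 0, 1, 2, 4, 5, 6, 7}


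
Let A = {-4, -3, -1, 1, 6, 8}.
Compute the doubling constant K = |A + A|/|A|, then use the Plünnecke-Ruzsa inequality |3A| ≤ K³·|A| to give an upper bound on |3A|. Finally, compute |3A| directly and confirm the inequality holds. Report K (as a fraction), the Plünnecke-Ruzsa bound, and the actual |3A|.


|A| = 6.
Step 1: Compute A + A by enumerating all 36 pairs.
A + A = {-8, -7, -6, -5, -4, -3, -2, 0, 2, 3, 4, 5, 7, 9, 12, 14, 16}, so |A + A| = 17.
Step 2: Doubling constant K = |A + A|/|A| = 17/6 = 17/6 ≈ 2.8333.
Step 3: Plünnecke-Ruzsa gives |3A| ≤ K³·|A| = (2.8333)³ · 6 ≈ 136.4722.
Step 4: Compute 3A = A + A + A directly by enumerating all triples (a,b,c) ∈ A³; |3A| = 31.
Step 5: Check 31 ≤ 136.4722? Yes ✓.

K = 17/6, Plünnecke-Ruzsa bound K³|A| ≈ 136.4722, |3A| = 31, inequality holds.


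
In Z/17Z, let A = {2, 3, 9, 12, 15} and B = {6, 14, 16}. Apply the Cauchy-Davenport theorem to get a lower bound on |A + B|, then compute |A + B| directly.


Cauchy-Davenport: |A + B| ≥ min(p, |A| + |B| - 1) for A, B nonempty in Z/pZ.
|A| = 5, |B| = 3, p = 17.
CD lower bound = min(17, 5 + 3 - 1) = min(17, 7) = 7.
Compute A + B mod 17 directly:
a = 2: 2+6=8, 2+14=16, 2+16=1
a = 3: 3+6=9, 3+14=0, 3+16=2
a = 9: 9+6=15, 9+14=6, 9+16=8
a = 12: 12+6=1, 12+14=9, 12+16=11
a = 15: 15+6=4, 15+14=12, 15+16=14
A + B = {0, 1, 2, 4, 6, 8, 9, 11, 12, 14, 15, 16}, so |A + B| = 12.
Verify: 12 ≥ 7? Yes ✓.

CD lower bound = 7, actual |A + B| = 12.


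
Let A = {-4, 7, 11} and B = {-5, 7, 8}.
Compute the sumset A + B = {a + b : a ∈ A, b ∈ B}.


A + B = {a + b : a ∈ A, b ∈ B}.
Enumerate all |A|·|B| = 3·3 = 9 pairs (a, b) and collect distinct sums.
a = -4: -4+-5=-9, -4+7=3, -4+8=4
a = 7: 7+-5=2, 7+7=14, 7+8=15
a = 11: 11+-5=6, 11+7=18, 11+8=19
Collecting distinct sums: A + B = {-9, 2, 3, 4, 6, 14, 15, 18, 19}
|A + B| = 9

A + B = {-9, 2, 3, 4, 6, 14, 15, 18, 19}


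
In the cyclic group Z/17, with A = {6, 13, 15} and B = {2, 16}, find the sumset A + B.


Work in Z/17Z: reduce every sum a + b modulo 17.
Enumerate all 6 pairs:
a = 6: 6+2=8, 6+16=5
a = 13: 13+2=15, 13+16=12
a = 15: 15+2=0, 15+16=14
Distinct residues collected: {0, 5, 8, 12, 14, 15}
|A + B| = 6 (out of 17 total residues).

A + B = {0, 5, 8, 12, 14, 15}


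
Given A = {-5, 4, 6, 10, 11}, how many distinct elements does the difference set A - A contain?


A - A = {a - a' : a, a' ∈ A}; |A| = 5.
Bounds: 2|A|-1 ≤ |A - A| ≤ |A|² - |A| + 1, i.e. 9 ≤ |A - A| ≤ 21.
Note: 0 ∈ A - A always (from a - a). The set is symmetric: if d ∈ A - A then -d ∈ A - A.
Enumerate nonzero differences d = a - a' with a > a' (then include -d):
Positive differences: {1, 2, 4, 5, 6, 7, 9, 11, 15, 16}
Full difference set: {0} ∪ (positive diffs) ∪ (negative diffs).
|A - A| = 1 + 2·10 = 21 (matches direct enumeration: 21).

|A - A| = 21


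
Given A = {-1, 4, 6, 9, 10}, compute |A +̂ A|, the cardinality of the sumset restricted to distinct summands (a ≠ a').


Restricted sumset: A +̂ A = {a + a' : a ∈ A, a' ∈ A, a ≠ a'}.
Equivalently, take A + A and drop any sum 2a that is achievable ONLY as a + a for a ∈ A (i.e. sums representable only with equal summands).
Enumerate pairs (a, a') with a < a' (symmetric, so each unordered pair gives one sum; this covers all a ≠ a'):
  -1 + 4 = 3
  -1 + 6 = 5
  -1 + 9 = 8
  -1 + 10 = 9
  4 + 6 = 10
  4 + 9 = 13
  4 + 10 = 14
  6 + 9 = 15
  6 + 10 = 16
  9 + 10 = 19
Collected distinct sums: {3, 5, 8, 9, 10, 13, 14, 15, 16, 19}
|A +̂ A| = 10
(Reference bound: |A +̂ A| ≥ 2|A| - 3 for |A| ≥ 2, with |A| = 5 giving ≥ 7.)

|A +̂ A| = 10


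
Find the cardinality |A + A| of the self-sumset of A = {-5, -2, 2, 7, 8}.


A + A = {a + a' : a, a' ∈ A}; |A| = 5.
General bounds: 2|A| - 1 ≤ |A + A| ≤ |A|(|A|+1)/2, i.e. 9 ≤ |A + A| ≤ 15.
Lower bound 2|A|-1 is attained iff A is an arithmetic progression.
Enumerate sums a + a' for a ≤ a' (symmetric, so this suffices):
a = -5: -5+-5=-10, -5+-2=-7, -5+2=-3, -5+7=2, -5+8=3
a = -2: -2+-2=-4, -2+2=0, -2+7=5, -2+8=6
a = 2: 2+2=4, 2+7=9, 2+8=10
a = 7: 7+7=14, 7+8=15
a = 8: 8+8=16
Distinct sums: {-10, -7, -4, -3, 0, 2, 3, 4, 5, 6, 9, 10, 14, 15, 16}
|A + A| = 15

|A + A| = 15


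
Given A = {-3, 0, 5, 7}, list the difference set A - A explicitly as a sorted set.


A - A = {a - a' : a, a' ∈ A}.
Compute a - a' for each ordered pair (a, a'):
a = -3: -3--3=0, -3-0=-3, -3-5=-8, -3-7=-10
a = 0: 0--3=3, 0-0=0, 0-5=-5, 0-7=-7
a = 5: 5--3=8, 5-0=5, 5-5=0, 5-7=-2
a = 7: 7--3=10, 7-0=7, 7-5=2, 7-7=0
Collecting distinct values (and noting 0 appears from a-a):
A - A = {-10, -8, -7, -5, -3, -2, 0, 2, 3, 5, 7, 8, 10}
|A - A| = 13

A - A = {-10, -8, -7, -5, -3, -2, 0, 2, 3, 5, 7, 8, 10}


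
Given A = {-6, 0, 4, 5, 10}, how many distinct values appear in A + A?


A + A = {a + a' : a, a' ∈ A}; |A| = 5.
General bounds: 2|A| - 1 ≤ |A + A| ≤ |A|(|A|+1)/2, i.e. 9 ≤ |A + A| ≤ 15.
Lower bound 2|A|-1 is attained iff A is an arithmetic progression.
Enumerate sums a + a' for a ≤ a' (symmetric, so this suffices):
a = -6: -6+-6=-12, -6+0=-6, -6+4=-2, -6+5=-1, -6+10=4
a = 0: 0+0=0, 0+4=4, 0+5=5, 0+10=10
a = 4: 4+4=8, 4+5=9, 4+10=14
a = 5: 5+5=10, 5+10=15
a = 10: 10+10=20
Distinct sums: {-12, -6, -2, -1, 0, 4, 5, 8, 9, 10, 14, 15, 20}
|A + A| = 13

|A + A| = 13


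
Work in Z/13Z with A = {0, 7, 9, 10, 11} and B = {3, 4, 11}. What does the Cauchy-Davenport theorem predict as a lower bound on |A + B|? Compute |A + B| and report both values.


Cauchy-Davenport: |A + B| ≥ min(p, |A| + |B| - 1) for A, B nonempty in Z/pZ.
|A| = 5, |B| = 3, p = 13.
CD lower bound = min(13, 5 + 3 - 1) = min(13, 7) = 7.
Compute A + B mod 13 directly:
a = 0: 0+3=3, 0+4=4, 0+11=11
a = 7: 7+3=10, 7+4=11, 7+11=5
a = 9: 9+3=12, 9+4=0, 9+11=7
a = 10: 10+3=0, 10+4=1, 10+11=8
a = 11: 11+3=1, 11+4=2, 11+11=9
A + B = {0, 1, 2, 3, 4, 5, 7, 8, 9, 10, 11, 12}, so |A + B| = 12.
Verify: 12 ≥ 7? Yes ✓.

CD lower bound = 7, actual |A + B| = 12.


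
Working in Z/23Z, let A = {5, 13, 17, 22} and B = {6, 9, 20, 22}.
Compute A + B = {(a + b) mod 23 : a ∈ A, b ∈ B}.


Work in Z/23Z: reduce every sum a + b modulo 23.
Enumerate all 16 pairs:
a = 5: 5+6=11, 5+9=14, 5+20=2, 5+22=4
a = 13: 13+6=19, 13+9=22, 13+20=10, 13+22=12
a = 17: 17+6=0, 17+9=3, 17+20=14, 17+22=16
a = 22: 22+6=5, 22+9=8, 22+20=19, 22+22=21
Distinct residues collected: {0, 2, 3, 4, 5, 8, 10, 11, 12, 14, 16, 19, 21, 22}
|A + B| = 14 (out of 23 total residues).

A + B = {0, 2, 3, 4, 5, 8, 10, 11, 12, 14, 16, 19, 21, 22}


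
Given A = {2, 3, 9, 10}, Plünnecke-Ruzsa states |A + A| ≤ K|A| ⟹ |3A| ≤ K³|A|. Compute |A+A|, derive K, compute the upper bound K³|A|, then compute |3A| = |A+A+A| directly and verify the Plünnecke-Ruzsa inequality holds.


|A| = 4.
Step 1: Compute A + A by enumerating all 16 pairs.
A + A = {4, 5, 6, 11, 12, 13, 18, 19, 20}, so |A + A| = 9.
Step 2: Doubling constant K = |A + A|/|A| = 9/4 = 9/4 ≈ 2.2500.
Step 3: Plünnecke-Ruzsa gives |3A| ≤ K³·|A| = (2.2500)³ · 4 ≈ 45.5625.
Step 4: Compute 3A = A + A + A directly by enumerating all triples (a,b,c) ∈ A³; |3A| = 16.
Step 5: Check 16 ≤ 45.5625? Yes ✓.

K = 9/4, Plünnecke-Ruzsa bound K³|A| ≈ 45.5625, |3A| = 16, inequality holds.


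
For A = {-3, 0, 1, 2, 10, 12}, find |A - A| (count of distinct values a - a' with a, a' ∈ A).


A - A = {a - a' : a, a' ∈ A}; |A| = 6.
Bounds: 2|A|-1 ≤ |A - A| ≤ |A|² - |A| + 1, i.e. 11 ≤ |A - A| ≤ 31.
Note: 0 ∈ A - A always (from a - a). The set is symmetric: if d ∈ A - A then -d ∈ A - A.
Enumerate nonzero differences d = a - a' with a > a' (then include -d):
Positive differences: {1, 2, 3, 4, 5, 8, 9, 10, 11, 12, 13, 15}
Full difference set: {0} ∪ (positive diffs) ∪ (negative diffs).
|A - A| = 1 + 2·12 = 25 (matches direct enumeration: 25).

|A - A| = 25


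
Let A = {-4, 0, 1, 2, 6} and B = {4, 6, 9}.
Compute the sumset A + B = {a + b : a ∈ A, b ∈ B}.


A + B = {a + b : a ∈ A, b ∈ B}.
Enumerate all |A|·|B| = 5·3 = 15 pairs (a, b) and collect distinct sums.
a = -4: -4+4=0, -4+6=2, -4+9=5
a = 0: 0+4=4, 0+6=6, 0+9=9
a = 1: 1+4=5, 1+6=7, 1+9=10
a = 2: 2+4=6, 2+6=8, 2+9=11
a = 6: 6+4=10, 6+6=12, 6+9=15
Collecting distinct sums: A + B = {0, 2, 4, 5, 6, 7, 8, 9, 10, 11, 12, 15}
|A + B| = 12

A + B = {0, 2, 4, 5, 6, 7, 8, 9, 10, 11, 12, 15}


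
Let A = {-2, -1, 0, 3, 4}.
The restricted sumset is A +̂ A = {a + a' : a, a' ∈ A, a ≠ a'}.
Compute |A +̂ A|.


Restricted sumset: A +̂ A = {a + a' : a ∈ A, a' ∈ A, a ≠ a'}.
Equivalently, take A + A and drop any sum 2a that is achievable ONLY as a + a for a ∈ A (i.e. sums representable only with equal summands).
Enumerate pairs (a, a') with a < a' (symmetric, so each unordered pair gives one sum; this covers all a ≠ a'):
  -2 + -1 = -3
  -2 + 0 = -2
  -2 + 3 = 1
  -2 + 4 = 2
  -1 + 0 = -1
  -1 + 3 = 2
  -1 + 4 = 3
  0 + 3 = 3
  0 + 4 = 4
  3 + 4 = 7
Collected distinct sums: {-3, -2, -1, 1, 2, 3, 4, 7}
|A +̂ A| = 8
(Reference bound: |A +̂ A| ≥ 2|A| - 3 for |A| ≥ 2, with |A| = 5 giving ≥ 7.)

|A +̂ A| = 8


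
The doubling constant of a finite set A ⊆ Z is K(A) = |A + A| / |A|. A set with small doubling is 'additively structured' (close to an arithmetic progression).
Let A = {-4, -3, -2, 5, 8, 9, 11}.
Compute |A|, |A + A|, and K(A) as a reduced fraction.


|A| = 7.
Compute A + A by enumerating all 49 pairs.
A + A = {-8, -7, -6, -5, -4, 1, 2, 3, 4, 5, 6, 7, 8, 9, 10, 13, 14, 16, 17, 18, 19, 20, 22}, so |A + A| = 23.
K = |A + A| / |A| = 23/7 (already in lowest terms) ≈ 3.2857.
Reference: AP of size 7 gives K = 13/7 ≈ 1.8571; a fully generic set of size 7 gives K ≈ 4.0000.

|A| = 7, |A + A| = 23, K = 23/7.


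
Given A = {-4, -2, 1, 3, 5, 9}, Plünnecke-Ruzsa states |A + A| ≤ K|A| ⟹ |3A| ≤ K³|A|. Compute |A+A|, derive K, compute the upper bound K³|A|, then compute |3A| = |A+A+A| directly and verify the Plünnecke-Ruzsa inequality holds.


|A| = 6.
Step 1: Compute A + A by enumerating all 36 pairs.
A + A = {-8, -6, -4, -3, -1, 1, 2, 3, 4, 5, 6, 7, 8, 10, 12, 14, 18}, so |A + A| = 17.
Step 2: Doubling constant K = |A + A|/|A| = 17/6 = 17/6 ≈ 2.8333.
Step 3: Plünnecke-Ruzsa gives |3A| ≤ K³·|A| = (2.8333)³ · 6 ≈ 136.4722.
Step 4: Compute 3A = A + A + A directly by enumerating all triples (a,b,c) ∈ A³; |3A| = 31.
Step 5: Check 31 ≤ 136.4722? Yes ✓.

K = 17/6, Plünnecke-Ruzsa bound K³|A| ≈ 136.4722, |3A| = 31, inequality holds.


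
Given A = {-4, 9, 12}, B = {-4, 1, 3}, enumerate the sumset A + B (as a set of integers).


A + B = {a + b : a ∈ A, b ∈ B}.
Enumerate all |A|·|B| = 3·3 = 9 pairs (a, b) and collect distinct sums.
a = -4: -4+-4=-8, -4+1=-3, -4+3=-1
a = 9: 9+-4=5, 9+1=10, 9+3=12
a = 12: 12+-4=8, 12+1=13, 12+3=15
Collecting distinct sums: A + B = {-8, -3, -1, 5, 8, 10, 12, 13, 15}
|A + B| = 9

A + B = {-8, -3, -1, 5, 8, 10, 12, 13, 15}


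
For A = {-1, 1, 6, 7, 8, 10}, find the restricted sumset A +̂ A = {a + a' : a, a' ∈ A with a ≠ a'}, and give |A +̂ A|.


Restricted sumset: A +̂ A = {a + a' : a ∈ A, a' ∈ A, a ≠ a'}.
Equivalently, take A + A and drop any sum 2a that is achievable ONLY as a + a for a ∈ A (i.e. sums representable only with equal summands).
Enumerate pairs (a, a') with a < a' (symmetric, so each unordered pair gives one sum; this covers all a ≠ a'):
  -1 + 1 = 0
  -1 + 6 = 5
  -1 + 7 = 6
  -1 + 8 = 7
  -1 + 10 = 9
  1 + 6 = 7
  1 + 7 = 8
  1 + 8 = 9
  1 + 10 = 11
  6 + 7 = 13
  6 + 8 = 14
  6 + 10 = 16
  7 + 8 = 15
  7 + 10 = 17
  8 + 10 = 18
Collected distinct sums: {0, 5, 6, 7, 8, 9, 11, 13, 14, 15, 16, 17, 18}
|A +̂ A| = 13
(Reference bound: |A +̂ A| ≥ 2|A| - 3 for |A| ≥ 2, with |A| = 6 giving ≥ 9.)

|A +̂ A| = 13


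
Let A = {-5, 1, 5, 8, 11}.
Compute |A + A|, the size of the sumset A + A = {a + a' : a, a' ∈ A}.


A + A = {a + a' : a, a' ∈ A}; |A| = 5.
General bounds: 2|A| - 1 ≤ |A + A| ≤ |A|(|A|+1)/2, i.e. 9 ≤ |A + A| ≤ 15.
Lower bound 2|A|-1 is attained iff A is an arithmetic progression.
Enumerate sums a + a' for a ≤ a' (symmetric, so this suffices):
a = -5: -5+-5=-10, -5+1=-4, -5+5=0, -5+8=3, -5+11=6
a = 1: 1+1=2, 1+5=6, 1+8=9, 1+11=12
a = 5: 5+5=10, 5+8=13, 5+11=16
a = 8: 8+8=16, 8+11=19
a = 11: 11+11=22
Distinct sums: {-10, -4, 0, 2, 3, 6, 9, 10, 12, 13, 16, 19, 22}
|A + A| = 13

|A + A| = 13


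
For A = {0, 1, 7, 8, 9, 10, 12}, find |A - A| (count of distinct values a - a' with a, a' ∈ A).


A - A = {a - a' : a, a' ∈ A}; |A| = 7.
Bounds: 2|A|-1 ≤ |A - A| ≤ |A|² - |A| + 1, i.e. 13 ≤ |A - A| ≤ 43.
Note: 0 ∈ A - A always (from a - a). The set is symmetric: if d ∈ A - A then -d ∈ A - A.
Enumerate nonzero differences d = a - a' with a > a' (then include -d):
Positive differences: {1, 2, 3, 4, 5, 6, 7, 8, 9, 10, 11, 12}
Full difference set: {0} ∪ (positive diffs) ∪ (negative diffs).
|A - A| = 1 + 2·12 = 25 (matches direct enumeration: 25).

|A - A| = 25


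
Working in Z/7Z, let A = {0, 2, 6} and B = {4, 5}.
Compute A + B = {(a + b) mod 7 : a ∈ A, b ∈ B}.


Work in Z/7Z: reduce every sum a + b modulo 7.
Enumerate all 6 pairs:
a = 0: 0+4=4, 0+5=5
a = 2: 2+4=6, 2+5=0
a = 6: 6+4=3, 6+5=4
Distinct residues collected: {0, 3, 4, 5, 6}
|A + B| = 5 (out of 7 total residues).

A + B = {0, 3, 4, 5, 6}


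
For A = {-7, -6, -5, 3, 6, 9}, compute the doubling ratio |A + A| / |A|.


|A| = 6.
Compute A + A by enumerating all 36 pairs.
A + A = {-14, -13, -12, -11, -10, -4, -3, -2, -1, 0, 1, 2, 3, 4, 6, 9, 12, 15, 18}, so |A + A| = 19.
K = |A + A| / |A| = 19/6 (already in lowest terms) ≈ 3.1667.
Reference: AP of size 6 gives K = 11/6 ≈ 1.8333; a fully generic set of size 6 gives K ≈ 3.5000.

|A| = 6, |A + A| = 19, K = 19/6.


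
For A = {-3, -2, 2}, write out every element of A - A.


A - A = {a - a' : a, a' ∈ A}.
Compute a - a' for each ordered pair (a, a'):
a = -3: -3--3=0, -3--2=-1, -3-2=-5
a = -2: -2--3=1, -2--2=0, -2-2=-4
a = 2: 2--3=5, 2--2=4, 2-2=0
Collecting distinct values (and noting 0 appears from a-a):
A - A = {-5, -4, -1, 0, 1, 4, 5}
|A - A| = 7

A - A = {-5, -4, -1, 0, 1, 4, 5}


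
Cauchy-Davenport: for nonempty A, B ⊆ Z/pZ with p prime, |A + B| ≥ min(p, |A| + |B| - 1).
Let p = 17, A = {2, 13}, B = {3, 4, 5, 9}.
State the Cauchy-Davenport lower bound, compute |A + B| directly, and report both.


Cauchy-Davenport: |A + B| ≥ min(p, |A| + |B| - 1) for A, B nonempty in Z/pZ.
|A| = 2, |B| = 4, p = 17.
CD lower bound = min(17, 2 + 4 - 1) = min(17, 5) = 5.
Compute A + B mod 17 directly:
a = 2: 2+3=5, 2+4=6, 2+5=7, 2+9=11
a = 13: 13+3=16, 13+4=0, 13+5=1, 13+9=5
A + B = {0, 1, 5, 6, 7, 11, 16}, so |A + B| = 7.
Verify: 7 ≥ 5? Yes ✓.

CD lower bound = 5, actual |A + B| = 7.


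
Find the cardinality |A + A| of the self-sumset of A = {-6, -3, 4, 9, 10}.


A + A = {a + a' : a, a' ∈ A}; |A| = 5.
General bounds: 2|A| - 1 ≤ |A + A| ≤ |A|(|A|+1)/2, i.e. 9 ≤ |A + A| ≤ 15.
Lower bound 2|A|-1 is attained iff A is an arithmetic progression.
Enumerate sums a + a' for a ≤ a' (symmetric, so this suffices):
a = -6: -6+-6=-12, -6+-3=-9, -6+4=-2, -6+9=3, -6+10=4
a = -3: -3+-3=-6, -3+4=1, -3+9=6, -3+10=7
a = 4: 4+4=8, 4+9=13, 4+10=14
a = 9: 9+9=18, 9+10=19
a = 10: 10+10=20
Distinct sums: {-12, -9, -6, -2, 1, 3, 4, 6, 7, 8, 13, 14, 18, 19, 20}
|A + A| = 15

|A + A| = 15


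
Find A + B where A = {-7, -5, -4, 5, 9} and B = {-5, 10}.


A + B = {a + b : a ∈ A, b ∈ B}.
Enumerate all |A|·|B| = 5·2 = 10 pairs (a, b) and collect distinct sums.
a = -7: -7+-5=-12, -7+10=3
a = -5: -5+-5=-10, -5+10=5
a = -4: -4+-5=-9, -4+10=6
a = 5: 5+-5=0, 5+10=15
a = 9: 9+-5=4, 9+10=19
Collecting distinct sums: A + B = {-12, -10, -9, 0, 3, 4, 5, 6, 15, 19}
|A + B| = 10

A + B = {-12, -10, -9, 0, 3, 4, 5, 6, 15, 19}


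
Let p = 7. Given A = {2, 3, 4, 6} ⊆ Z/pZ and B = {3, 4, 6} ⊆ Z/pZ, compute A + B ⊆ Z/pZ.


Work in Z/7Z: reduce every sum a + b modulo 7.
Enumerate all 12 pairs:
a = 2: 2+3=5, 2+4=6, 2+6=1
a = 3: 3+3=6, 3+4=0, 3+6=2
a = 4: 4+3=0, 4+4=1, 4+6=3
a = 6: 6+3=2, 6+4=3, 6+6=5
Distinct residues collected: {0, 1, 2, 3, 5, 6}
|A + B| = 6 (out of 7 total residues).

A + B = {0, 1, 2, 3, 5, 6}


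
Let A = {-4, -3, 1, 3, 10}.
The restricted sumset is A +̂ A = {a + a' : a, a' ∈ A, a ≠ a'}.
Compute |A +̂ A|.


Restricted sumset: A +̂ A = {a + a' : a ∈ A, a' ∈ A, a ≠ a'}.
Equivalently, take A + A and drop any sum 2a that is achievable ONLY as a + a for a ∈ A (i.e. sums representable only with equal summands).
Enumerate pairs (a, a') with a < a' (symmetric, so each unordered pair gives one sum; this covers all a ≠ a'):
  -4 + -3 = -7
  -4 + 1 = -3
  -4 + 3 = -1
  -4 + 10 = 6
  -3 + 1 = -2
  -3 + 3 = 0
  -3 + 10 = 7
  1 + 3 = 4
  1 + 10 = 11
  3 + 10 = 13
Collected distinct sums: {-7, -3, -2, -1, 0, 4, 6, 7, 11, 13}
|A +̂ A| = 10
(Reference bound: |A +̂ A| ≥ 2|A| - 3 for |A| ≥ 2, with |A| = 5 giving ≥ 7.)

|A +̂ A| = 10


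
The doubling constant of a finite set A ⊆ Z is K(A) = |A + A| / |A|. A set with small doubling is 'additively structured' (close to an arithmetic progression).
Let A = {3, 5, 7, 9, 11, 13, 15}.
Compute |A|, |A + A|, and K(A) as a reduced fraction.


|A| = 7.
Compute A + A by enumerating all 49 pairs.
A + A = {6, 8, 10, 12, 14, 16, 18, 20, 22, 24, 26, 28, 30}, so |A + A| = 13.
K = |A + A| / |A| = 13/7 (already in lowest terms) ≈ 1.8571.
Reference: AP of size 7 gives K = 13/7 ≈ 1.8571; a fully generic set of size 7 gives K ≈ 4.0000.

|A| = 7, |A + A| = 13, K = 13/7.


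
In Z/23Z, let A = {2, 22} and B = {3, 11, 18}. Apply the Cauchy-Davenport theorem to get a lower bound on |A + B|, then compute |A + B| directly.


Cauchy-Davenport: |A + B| ≥ min(p, |A| + |B| - 1) for A, B nonempty in Z/pZ.
|A| = 2, |B| = 3, p = 23.
CD lower bound = min(23, 2 + 3 - 1) = min(23, 4) = 4.
Compute A + B mod 23 directly:
a = 2: 2+3=5, 2+11=13, 2+18=20
a = 22: 22+3=2, 22+11=10, 22+18=17
A + B = {2, 5, 10, 13, 17, 20}, so |A + B| = 6.
Verify: 6 ≥ 4? Yes ✓.

CD lower bound = 4, actual |A + B| = 6.


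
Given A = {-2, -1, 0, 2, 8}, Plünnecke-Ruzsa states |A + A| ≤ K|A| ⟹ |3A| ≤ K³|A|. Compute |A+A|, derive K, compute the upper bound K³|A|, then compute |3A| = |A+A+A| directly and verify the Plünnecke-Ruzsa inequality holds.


|A| = 5.
Step 1: Compute A + A by enumerating all 25 pairs.
A + A = {-4, -3, -2, -1, 0, 1, 2, 4, 6, 7, 8, 10, 16}, so |A + A| = 13.
Step 2: Doubling constant K = |A + A|/|A| = 13/5 = 13/5 ≈ 2.6000.
Step 3: Plünnecke-Ruzsa gives |3A| ≤ K³·|A| = (2.6000)³ · 5 ≈ 87.8800.
Step 4: Compute 3A = A + A + A directly by enumerating all triples (a,b,c) ∈ A³; |3A| = 23.
Step 5: Check 23 ≤ 87.8800? Yes ✓.

K = 13/5, Plünnecke-Ruzsa bound K³|A| ≈ 87.8800, |3A| = 23, inequality holds.


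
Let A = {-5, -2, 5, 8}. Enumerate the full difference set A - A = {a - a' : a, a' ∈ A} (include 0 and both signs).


A - A = {a - a' : a, a' ∈ A}.
Compute a - a' for each ordered pair (a, a'):
a = -5: -5--5=0, -5--2=-3, -5-5=-10, -5-8=-13
a = -2: -2--5=3, -2--2=0, -2-5=-7, -2-8=-10
a = 5: 5--5=10, 5--2=7, 5-5=0, 5-8=-3
a = 8: 8--5=13, 8--2=10, 8-5=3, 8-8=0
Collecting distinct values (and noting 0 appears from a-a):
A - A = {-13, -10, -7, -3, 0, 3, 7, 10, 13}
|A - A| = 9

A - A = {-13, -10, -7, -3, 0, 3, 7, 10, 13}


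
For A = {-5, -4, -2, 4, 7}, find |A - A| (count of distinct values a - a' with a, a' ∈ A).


A - A = {a - a' : a, a' ∈ A}; |A| = 5.
Bounds: 2|A|-1 ≤ |A - A| ≤ |A|² - |A| + 1, i.e. 9 ≤ |A - A| ≤ 21.
Note: 0 ∈ A - A always (from a - a). The set is symmetric: if d ∈ A - A then -d ∈ A - A.
Enumerate nonzero differences d = a - a' with a > a' (then include -d):
Positive differences: {1, 2, 3, 6, 8, 9, 11, 12}
Full difference set: {0} ∪ (positive diffs) ∪ (negative diffs).
|A - A| = 1 + 2·8 = 17 (matches direct enumeration: 17).

|A - A| = 17


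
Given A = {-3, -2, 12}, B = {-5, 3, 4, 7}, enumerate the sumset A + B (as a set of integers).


A + B = {a + b : a ∈ A, b ∈ B}.
Enumerate all |A|·|B| = 3·4 = 12 pairs (a, b) and collect distinct sums.
a = -3: -3+-5=-8, -3+3=0, -3+4=1, -3+7=4
a = -2: -2+-5=-7, -2+3=1, -2+4=2, -2+7=5
a = 12: 12+-5=7, 12+3=15, 12+4=16, 12+7=19
Collecting distinct sums: A + B = {-8, -7, 0, 1, 2, 4, 5, 7, 15, 16, 19}
|A + B| = 11

A + B = {-8, -7, 0, 1, 2, 4, 5, 7, 15, 16, 19}


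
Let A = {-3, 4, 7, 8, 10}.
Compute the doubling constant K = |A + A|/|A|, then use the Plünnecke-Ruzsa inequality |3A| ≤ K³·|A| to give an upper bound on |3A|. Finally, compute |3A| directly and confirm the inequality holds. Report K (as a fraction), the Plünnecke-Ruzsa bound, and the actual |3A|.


|A| = 5.
Step 1: Compute A + A by enumerating all 25 pairs.
A + A = {-6, 1, 4, 5, 7, 8, 11, 12, 14, 15, 16, 17, 18, 20}, so |A + A| = 14.
Step 2: Doubling constant K = |A + A|/|A| = 14/5 = 14/5 ≈ 2.8000.
Step 3: Plünnecke-Ruzsa gives |3A| ≤ K³·|A| = (2.8000)³ · 5 ≈ 109.7600.
Step 4: Compute 3A = A + A + A directly by enumerating all triples (a,b,c) ∈ A³; |3A| = 27.
Step 5: Check 27 ≤ 109.7600? Yes ✓.

K = 14/5, Plünnecke-Ruzsa bound K³|A| ≈ 109.7600, |3A| = 27, inequality holds.


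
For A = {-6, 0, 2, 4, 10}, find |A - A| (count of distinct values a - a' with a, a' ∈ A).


A - A = {a - a' : a, a' ∈ A}; |A| = 5.
Bounds: 2|A|-1 ≤ |A - A| ≤ |A|² - |A| + 1, i.e. 9 ≤ |A - A| ≤ 21.
Note: 0 ∈ A - A always (from a - a). The set is symmetric: if d ∈ A - A then -d ∈ A - A.
Enumerate nonzero differences d = a - a' with a > a' (then include -d):
Positive differences: {2, 4, 6, 8, 10, 16}
Full difference set: {0} ∪ (positive diffs) ∪ (negative diffs).
|A - A| = 1 + 2·6 = 13 (matches direct enumeration: 13).

|A - A| = 13


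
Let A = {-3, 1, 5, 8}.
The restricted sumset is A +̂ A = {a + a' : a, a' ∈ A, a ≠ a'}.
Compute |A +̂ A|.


Restricted sumset: A +̂ A = {a + a' : a ∈ A, a' ∈ A, a ≠ a'}.
Equivalently, take A + A and drop any sum 2a that is achievable ONLY as a + a for a ∈ A (i.e. sums representable only with equal summands).
Enumerate pairs (a, a') with a < a' (symmetric, so each unordered pair gives one sum; this covers all a ≠ a'):
  -3 + 1 = -2
  -3 + 5 = 2
  -3 + 8 = 5
  1 + 5 = 6
  1 + 8 = 9
  5 + 8 = 13
Collected distinct sums: {-2, 2, 5, 6, 9, 13}
|A +̂ A| = 6
(Reference bound: |A +̂ A| ≥ 2|A| - 3 for |A| ≥ 2, with |A| = 4 giving ≥ 5.)

|A +̂ A| = 6


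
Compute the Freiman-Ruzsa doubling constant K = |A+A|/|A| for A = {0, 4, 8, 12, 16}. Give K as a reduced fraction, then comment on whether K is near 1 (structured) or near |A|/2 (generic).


|A| = 5.
Compute A + A by enumerating all 25 pairs.
A + A = {0, 4, 8, 12, 16, 20, 24, 28, 32}, so |A + A| = 9.
K = |A + A| / |A| = 9/5 (already in lowest terms) ≈ 1.8000.
Reference: AP of size 5 gives K = 9/5 ≈ 1.8000; a fully generic set of size 5 gives K ≈ 3.0000.

|A| = 5, |A + A| = 9, K = 9/5.


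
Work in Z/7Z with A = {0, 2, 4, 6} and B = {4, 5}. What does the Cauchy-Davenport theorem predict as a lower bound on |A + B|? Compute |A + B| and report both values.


Cauchy-Davenport: |A + B| ≥ min(p, |A| + |B| - 1) for A, B nonempty in Z/pZ.
|A| = 4, |B| = 2, p = 7.
CD lower bound = min(7, 4 + 2 - 1) = min(7, 5) = 5.
Compute A + B mod 7 directly:
a = 0: 0+4=4, 0+5=5
a = 2: 2+4=6, 2+5=0
a = 4: 4+4=1, 4+5=2
a = 6: 6+4=3, 6+5=4
A + B = {0, 1, 2, 3, 4, 5, 6}, so |A + B| = 7.
Verify: 7 ≥ 5? Yes ✓.

CD lower bound = 5, actual |A + B| = 7.


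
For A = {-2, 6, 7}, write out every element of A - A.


A - A = {a - a' : a, a' ∈ A}.
Compute a - a' for each ordered pair (a, a'):
a = -2: -2--2=0, -2-6=-8, -2-7=-9
a = 6: 6--2=8, 6-6=0, 6-7=-1
a = 7: 7--2=9, 7-6=1, 7-7=0
Collecting distinct values (and noting 0 appears from a-a):
A - A = {-9, -8, -1, 0, 1, 8, 9}
|A - A| = 7

A - A = {-9, -8, -1, 0, 1, 8, 9}


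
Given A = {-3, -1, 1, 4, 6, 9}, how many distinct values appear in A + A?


A + A = {a + a' : a, a' ∈ A}; |A| = 6.
General bounds: 2|A| - 1 ≤ |A + A| ≤ |A|(|A|+1)/2, i.e. 11 ≤ |A + A| ≤ 21.
Lower bound 2|A|-1 is attained iff A is an arithmetic progression.
Enumerate sums a + a' for a ≤ a' (symmetric, so this suffices):
a = -3: -3+-3=-6, -3+-1=-4, -3+1=-2, -3+4=1, -3+6=3, -3+9=6
a = -1: -1+-1=-2, -1+1=0, -1+4=3, -1+6=5, -1+9=8
a = 1: 1+1=2, 1+4=5, 1+6=7, 1+9=10
a = 4: 4+4=8, 4+6=10, 4+9=13
a = 6: 6+6=12, 6+9=15
a = 9: 9+9=18
Distinct sums: {-6, -4, -2, 0, 1, 2, 3, 5, 6, 7, 8, 10, 12, 13, 15, 18}
|A + A| = 16

|A + A| = 16


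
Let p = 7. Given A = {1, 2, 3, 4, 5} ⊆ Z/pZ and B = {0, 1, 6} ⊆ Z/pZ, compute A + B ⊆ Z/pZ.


Work in Z/7Z: reduce every sum a + b modulo 7.
Enumerate all 15 pairs:
a = 1: 1+0=1, 1+1=2, 1+6=0
a = 2: 2+0=2, 2+1=3, 2+6=1
a = 3: 3+0=3, 3+1=4, 3+6=2
a = 4: 4+0=4, 4+1=5, 4+6=3
a = 5: 5+0=5, 5+1=6, 5+6=4
Distinct residues collected: {0, 1, 2, 3, 4, 5, 6}
|A + B| = 7 (out of 7 total residues).

A + B = {0, 1, 2, 3, 4, 5, 6}


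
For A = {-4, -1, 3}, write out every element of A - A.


A - A = {a - a' : a, a' ∈ A}.
Compute a - a' for each ordered pair (a, a'):
a = -4: -4--4=0, -4--1=-3, -4-3=-7
a = -1: -1--4=3, -1--1=0, -1-3=-4
a = 3: 3--4=7, 3--1=4, 3-3=0
Collecting distinct values (and noting 0 appears from a-a):
A - A = {-7, -4, -3, 0, 3, 4, 7}
|A - A| = 7

A - A = {-7, -4, -3, 0, 3, 4, 7}


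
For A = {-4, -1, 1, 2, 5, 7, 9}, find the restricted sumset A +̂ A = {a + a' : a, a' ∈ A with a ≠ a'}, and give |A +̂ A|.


Restricted sumset: A +̂ A = {a + a' : a ∈ A, a' ∈ A, a ≠ a'}.
Equivalently, take A + A and drop any sum 2a that is achievable ONLY as a + a for a ∈ A (i.e. sums representable only with equal summands).
Enumerate pairs (a, a') with a < a' (symmetric, so each unordered pair gives one sum; this covers all a ≠ a'):
  -4 + -1 = -5
  -4 + 1 = -3
  -4 + 2 = -2
  -4 + 5 = 1
  -4 + 7 = 3
  -4 + 9 = 5
  -1 + 1 = 0
  -1 + 2 = 1
  -1 + 5 = 4
  -1 + 7 = 6
  -1 + 9 = 8
  1 + 2 = 3
  1 + 5 = 6
  1 + 7 = 8
  1 + 9 = 10
  2 + 5 = 7
  2 + 7 = 9
  2 + 9 = 11
  5 + 7 = 12
  5 + 9 = 14
  7 + 9 = 16
Collected distinct sums: {-5, -3, -2, 0, 1, 3, 4, 5, 6, 7, 8, 9, 10, 11, 12, 14, 16}
|A +̂ A| = 17
(Reference bound: |A +̂ A| ≥ 2|A| - 3 for |A| ≥ 2, with |A| = 7 giving ≥ 11.)

|A +̂ A| = 17


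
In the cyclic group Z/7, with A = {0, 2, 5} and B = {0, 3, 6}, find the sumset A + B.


Work in Z/7Z: reduce every sum a + b modulo 7.
Enumerate all 9 pairs:
a = 0: 0+0=0, 0+3=3, 0+6=6
a = 2: 2+0=2, 2+3=5, 2+6=1
a = 5: 5+0=5, 5+3=1, 5+6=4
Distinct residues collected: {0, 1, 2, 3, 4, 5, 6}
|A + B| = 7 (out of 7 total residues).

A + B = {0, 1, 2, 3, 4, 5, 6}


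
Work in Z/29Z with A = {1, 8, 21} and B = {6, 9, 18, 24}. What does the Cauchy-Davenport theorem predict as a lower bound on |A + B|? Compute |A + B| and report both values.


Cauchy-Davenport: |A + B| ≥ min(p, |A| + |B| - 1) for A, B nonempty in Z/pZ.
|A| = 3, |B| = 4, p = 29.
CD lower bound = min(29, 3 + 4 - 1) = min(29, 6) = 6.
Compute A + B mod 29 directly:
a = 1: 1+6=7, 1+9=10, 1+18=19, 1+24=25
a = 8: 8+6=14, 8+9=17, 8+18=26, 8+24=3
a = 21: 21+6=27, 21+9=1, 21+18=10, 21+24=16
A + B = {1, 3, 7, 10, 14, 16, 17, 19, 25, 26, 27}, so |A + B| = 11.
Verify: 11 ≥ 6? Yes ✓.

CD lower bound = 6, actual |A + B| = 11.


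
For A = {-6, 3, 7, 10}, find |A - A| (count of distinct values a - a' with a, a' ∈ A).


A - A = {a - a' : a, a' ∈ A}; |A| = 4.
Bounds: 2|A|-1 ≤ |A - A| ≤ |A|² - |A| + 1, i.e. 7 ≤ |A - A| ≤ 13.
Note: 0 ∈ A - A always (from a - a). The set is symmetric: if d ∈ A - A then -d ∈ A - A.
Enumerate nonzero differences d = a - a' with a > a' (then include -d):
Positive differences: {3, 4, 7, 9, 13, 16}
Full difference set: {0} ∪ (positive diffs) ∪ (negative diffs).
|A - A| = 1 + 2·6 = 13 (matches direct enumeration: 13).

|A - A| = 13


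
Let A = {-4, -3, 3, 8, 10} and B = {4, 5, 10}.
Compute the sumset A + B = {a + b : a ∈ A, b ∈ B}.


A + B = {a + b : a ∈ A, b ∈ B}.
Enumerate all |A|·|B| = 5·3 = 15 pairs (a, b) and collect distinct sums.
a = -4: -4+4=0, -4+5=1, -4+10=6
a = -3: -3+4=1, -3+5=2, -3+10=7
a = 3: 3+4=7, 3+5=8, 3+10=13
a = 8: 8+4=12, 8+5=13, 8+10=18
a = 10: 10+4=14, 10+5=15, 10+10=20
Collecting distinct sums: A + B = {0, 1, 2, 6, 7, 8, 12, 13, 14, 15, 18, 20}
|A + B| = 12

A + B = {0, 1, 2, 6, 7, 8, 12, 13, 14, 15, 18, 20}


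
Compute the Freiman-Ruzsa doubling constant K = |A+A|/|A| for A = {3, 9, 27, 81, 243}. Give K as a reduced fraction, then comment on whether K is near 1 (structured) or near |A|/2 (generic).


|A| = 5.
Compute A + A by enumerating all 25 pairs.
A + A = {6, 12, 18, 30, 36, 54, 84, 90, 108, 162, 246, 252, 270, 324, 486}, so |A + A| = 15.
K = |A + A| / |A| = 15/5 = 3/1 ≈ 3.0000.
Reference: AP of size 5 gives K = 9/5 ≈ 1.8000; a fully generic set of size 5 gives K ≈ 3.0000.

|A| = 5, |A + A| = 15, K = 15/5 = 3/1.


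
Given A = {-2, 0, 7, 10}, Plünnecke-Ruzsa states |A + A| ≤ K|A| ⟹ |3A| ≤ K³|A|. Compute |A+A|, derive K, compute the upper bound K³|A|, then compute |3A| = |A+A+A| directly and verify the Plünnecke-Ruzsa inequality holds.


|A| = 4.
Step 1: Compute A + A by enumerating all 16 pairs.
A + A = {-4, -2, 0, 5, 7, 8, 10, 14, 17, 20}, so |A + A| = 10.
Step 2: Doubling constant K = |A + A|/|A| = 10/4 = 10/4 ≈ 2.5000.
Step 3: Plünnecke-Ruzsa gives |3A| ≤ K³·|A| = (2.5000)³ · 4 ≈ 62.5000.
Step 4: Compute 3A = A + A + A directly by enumerating all triples (a,b,c) ∈ A³; |3A| = 20.
Step 5: Check 20 ≤ 62.5000? Yes ✓.

K = 10/4, Plünnecke-Ruzsa bound K³|A| ≈ 62.5000, |3A| = 20, inequality holds.


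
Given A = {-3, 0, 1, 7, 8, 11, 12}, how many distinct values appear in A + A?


A + A = {a + a' : a, a' ∈ A}; |A| = 7.
General bounds: 2|A| - 1 ≤ |A + A| ≤ |A|(|A|+1)/2, i.e. 13 ≤ |A + A| ≤ 28.
Lower bound 2|A|-1 is attained iff A is an arithmetic progression.
Enumerate sums a + a' for a ≤ a' (symmetric, so this suffices):
a = -3: -3+-3=-6, -3+0=-3, -3+1=-2, -3+7=4, -3+8=5, -3+11=8, -3+12=9
a = 0: 0+0=0, 0+1=1, 0+7=7, 0+8=8, 0+11=11, 0+12=12
a = 1: 1+1=2, 1+7=8, 1+8=9, 1+11=12, 1+12=13
a = 7: 7+7=14, 7+8=15, 7+11=18, 7+12=19
a = 8: 8+8=16, 8+11=19, 8+12=20
a = 11: 11+11=22, 11+12=23
a = 12: 12+12=24
Distinct sums: {-6, -3, -2, 0, 1, 2, 4, 5, 7, 8, 9, 11, 12, 13, 14, 15, 16, 18, 19, 20, 22, 23, 24}
|A + A| = 23

|A + A| = 23


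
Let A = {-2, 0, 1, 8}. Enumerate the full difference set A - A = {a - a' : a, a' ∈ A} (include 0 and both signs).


A - A = {a - a' : a, a' ∈ A}.
Compute a - a' for each ordered pair (a, a'):
a = -2: -2--2=0, -2-0=-2, -2-1=-3, -2-8=-10
a = 0: 0--2=2, 0-0=0, 0-1=-1, 0-8=-8
a = 1: 1--2=3, 1-0=1, 1-1=0, 1-8=-7
a = 8: 8--2=10, 8-0=8, 8-1=7, 8-8=0
Collecting distinct values (and noting 0 appears from a-a):
A - A = {-10, -8, -7, -3, -2, -1, 0, 1, 2, 3, 7, 8, 10}
|A - A| = 13

A - A = {-10, -8, -7, -3, -2, -1, 0, 1, 2, 3, 7, 8, 10}


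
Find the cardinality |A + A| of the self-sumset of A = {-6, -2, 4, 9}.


A + A = {a + a' : a, a' ∈ A}; |A| = 4.
General bounds: 2|A| - 1 ≤ |A + A| ≤ |A|(|A|+1)/2, i.e. 7 ≤ |A + A| ≤ 10.
Lower bound 2|A|-1 is attained iff A is an arithmetic progression.
Enumerate sums a + a' for a ≤ a' (symmetric, so this suffices):
a = -6: -6+-6=-12, -6+-2=-8, -6+4=-2, -6+9=3
a = -2: -2+-2=-4, -2+4=2, -2+9=7
a = 4: 4+4=8, 4+9=13
a = 9: 9+9=18
Distinct sums: {-12, -8, -4, -2, 2, 3, 7, 8, 13, 18}
|A + A| = 10

|A + A| = 10


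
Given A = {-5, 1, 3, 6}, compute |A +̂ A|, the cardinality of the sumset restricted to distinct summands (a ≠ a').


Restricted sumset: A +̂ A = {a + a' : a ∈ A, a' ∈ A, a ≠ a'}.
Equivalently, take A + A and drop any sum 2a that is achievable ONLY as a + a for a ∈ A (i.e. sums representable only with equal summands).
Enumerate pairs (a, a') with a < a' (symmetric, so each unordered pair gives one sum; this covers all a ≠ a'):
  -5 + 1 = -4
  -5 + 3 = -2
  -5 + 6 = 1
  1 + 3 = 4
  1 + 6 = 7
  3 + 6 = 9
Collected distinct sums: {-4, -2, 1, 4, 7, 9}
|A +̂ A| = 6
(Reference bound: |A +̂ A| ≥ 2|A| - 3 for |A| ≥ 2, with |A| = 4 giving ≥ 5.)

|A +̂ A| = 6


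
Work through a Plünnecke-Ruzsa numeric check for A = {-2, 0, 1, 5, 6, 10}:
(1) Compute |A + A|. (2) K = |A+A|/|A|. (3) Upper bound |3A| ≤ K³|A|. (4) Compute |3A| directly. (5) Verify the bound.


|A| = 6.
Step 1: Compute A + A by enumerating all 36 pairs.
A + A = {-4, -2, -1, 0, 1, 2, 3, 4, 5, 6, 7, 8, 10, 11, 12, 15, 16, 20}, so |A + A| = 18.
Step 2: Doubling constant K = |A + A|/|A| = 18/6 = 18/6 ≈ 3.0000.
Step 3: Plünnecke-Ruzsa gives |3A| ≤ K³·|A| = (3.0000)³ · 6 ≈ 162.0000.
Step 4: Compute 3A = A + A + A directly by enumerating all triples (a,b,c) ∈ A³; |3A| = 30.
Step 5: Check 30 ≤ 162.0000? Yes ✓.

K = 18/6, Plünnecke-Ruzsa bound K³|A| ≈ 162.0000, |3A| = 30, inequality holds.
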